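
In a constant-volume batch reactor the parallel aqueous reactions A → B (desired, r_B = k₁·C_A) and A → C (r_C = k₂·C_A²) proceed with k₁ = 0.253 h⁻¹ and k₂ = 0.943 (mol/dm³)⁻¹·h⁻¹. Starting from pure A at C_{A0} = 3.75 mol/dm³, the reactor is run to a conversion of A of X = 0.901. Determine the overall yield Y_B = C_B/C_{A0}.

C_A = C_{A0}(1−X) = 0.3712 mol/dm³.
Along a PFR/batch, dC_B/dC_A = −r_B/(r_B+r_C) = −k₁/(k₁+k₂·C_A).
Integrating from C_{A0} to C_A: C_B = (0.253/0.943)·ln[(0.253+0.943·3.75)/(0.253+0.943·0.371)] = 0.2683·ln(3.789/0.6031) = 0.4931 mol/dm³.
Y_B = C_B/C_{A0} = 0.4931/3.75 = 0.131.

0.131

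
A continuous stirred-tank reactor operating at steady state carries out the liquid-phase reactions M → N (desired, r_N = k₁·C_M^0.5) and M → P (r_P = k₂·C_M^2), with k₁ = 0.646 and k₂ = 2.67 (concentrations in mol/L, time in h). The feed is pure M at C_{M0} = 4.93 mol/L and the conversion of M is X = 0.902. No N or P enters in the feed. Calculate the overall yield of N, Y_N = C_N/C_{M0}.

0.378

Exit C_M = C_{M0}(1−X) = 4.93×0.0980 = 0.4831 mol/L.
In a CSTR the entire volume is at exit conditions, so r_N = 0.646×0.4831^0.5 = 0.4490 and r_P = 2.67×0.4831^2 = 0.6232.
Fraction of consumed M going to N: r_N/(r_N+r_P) = 0.4188.
C_N = 0.4188·C_{M0}·X = 0.4188×4.93×0.902 = 1.86 mol/L; Y_N = C_N/C_{M0} = 0.378.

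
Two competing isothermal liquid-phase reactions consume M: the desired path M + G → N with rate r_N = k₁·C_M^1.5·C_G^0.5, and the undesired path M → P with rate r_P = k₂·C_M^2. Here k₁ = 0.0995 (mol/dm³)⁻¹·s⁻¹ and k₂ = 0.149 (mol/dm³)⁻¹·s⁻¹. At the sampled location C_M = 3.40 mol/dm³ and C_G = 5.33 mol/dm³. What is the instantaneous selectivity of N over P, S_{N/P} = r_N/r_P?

S_{N/P} = r_N/r_P = (k₁·C_M^1.5·C_G^0.5)/(k₂·C_M^2) = (k₁/k₂)·C_M^-0.5·C_G^0.5.
= (0.0995×3.400^1.5×5.330^0.5) / (0.149×3.400^2) = 1.440/1.722 = 0.836.
The undesired path is higher order in M, so low C_M (CSTR or dilute feed) favours N.

0.836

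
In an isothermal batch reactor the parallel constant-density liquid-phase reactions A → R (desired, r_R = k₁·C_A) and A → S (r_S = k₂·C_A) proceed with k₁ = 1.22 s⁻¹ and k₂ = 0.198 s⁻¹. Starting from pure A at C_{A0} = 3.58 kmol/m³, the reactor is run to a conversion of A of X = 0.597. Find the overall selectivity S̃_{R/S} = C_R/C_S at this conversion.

6.16

C_A = C_{A0}(1−X) = 1.443 kmol/m³.
Both paths are first order in A, so the instantaneous fraction to R is constant: dC_R/d(−C_A) = k₁/(k₁+k₂) = 0.8604.
C_R = 0.8604·(C_{A0}−C_A) = 0.8604×2.137 = 1.84 kmol/m³.
C_S = (C_{A0}−C_A)−C_R = 0.2984 kmol/m³; S̃_{R/S} = 1.839/0.2984 = 6.16.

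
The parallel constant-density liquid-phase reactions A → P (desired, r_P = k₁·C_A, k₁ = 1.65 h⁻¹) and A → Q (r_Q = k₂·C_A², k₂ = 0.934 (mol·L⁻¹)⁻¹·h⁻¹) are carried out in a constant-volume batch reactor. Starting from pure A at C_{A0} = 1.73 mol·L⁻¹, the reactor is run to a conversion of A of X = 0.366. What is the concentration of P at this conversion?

0.353 mol·L⁻¹

C_A = C_{A0}(1−X) = 1.097 mol·L⁻¹.
Along a PFR/batch, dC_P/dC_A = −r_P/(r_P+r_Q) = −k₁/(k₁+k₂·C_A).
Integrating from C_{A0} to C_A: C_P = (1.65/0.934)·ln[(1.65+0.934·1.73)/(1.65+0.934·1.10)] = 1.767·ln(3.266/2.674) = 0.3529 mol·L⁻¹.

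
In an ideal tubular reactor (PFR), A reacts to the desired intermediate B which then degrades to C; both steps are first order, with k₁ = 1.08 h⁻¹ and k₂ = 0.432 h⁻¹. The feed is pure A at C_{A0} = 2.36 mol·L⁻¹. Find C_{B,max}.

At the optimum, C_{B,max}/C_{A0} = (k₁/k₂)^[k₂/(k₂−k₁)].
= (1.08/0.432)^(0.432/(0.432−1.08)) = (2.500)^(-0.6667) = 0.5429.
C_{B,max} = 0.5429×2.36 = 1.28 mol·L⁻¹.

1.28 mol·L⁻¹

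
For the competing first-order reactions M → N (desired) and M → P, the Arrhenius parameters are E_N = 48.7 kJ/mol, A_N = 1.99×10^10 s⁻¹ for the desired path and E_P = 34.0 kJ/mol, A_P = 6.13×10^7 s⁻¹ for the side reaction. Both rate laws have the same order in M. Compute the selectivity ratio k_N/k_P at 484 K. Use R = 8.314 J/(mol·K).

k_N/k_P = (A_N/A_P)·exp[−(E_N−E_P)/(RT)] = (A_N/A_P)·exp[(E_P−E_N)/(RT)].
(E_P−E_N)/(RT) = (34.0−48.7)×10³/(8.314×484) = -14700/4024 = -3.653.
k_N/k_P = (1.99×10^10/6.13×10^7)·exp(-3.653) = 324.6 × 0.02591 = 8.41.

8.41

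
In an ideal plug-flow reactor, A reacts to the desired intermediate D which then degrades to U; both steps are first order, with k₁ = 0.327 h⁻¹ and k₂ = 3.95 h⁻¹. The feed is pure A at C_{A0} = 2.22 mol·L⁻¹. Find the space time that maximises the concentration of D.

0.688 h

The intermediate peaks when r₁ = r₂, i.e. k₁e^(−k₁τ) = k₂e^(−k₂τ), giving τ_opt = ln(k₂/k₁)/(k₂−k₁).
= ln(3.95/0.327)/(3.95−0.327) = ln(12.08)/3.623 = 2.492/3.623 = 0.688 h.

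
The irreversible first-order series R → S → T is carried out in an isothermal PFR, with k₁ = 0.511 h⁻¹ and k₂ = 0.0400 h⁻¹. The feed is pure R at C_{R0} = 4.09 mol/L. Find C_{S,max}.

At the optimum, C_{S,max}/C_{R0} = (k₁/k₂)^[k₂/(k₂−k₁)].
= (0.511/0.0400)^(0.0400/(0.0400−0.511)) = (12.78)^(-0.08493) = 0.8055.
C_{S,max} = 0.8055×4.09 = 3.29 mol/L.

3.29 mol/L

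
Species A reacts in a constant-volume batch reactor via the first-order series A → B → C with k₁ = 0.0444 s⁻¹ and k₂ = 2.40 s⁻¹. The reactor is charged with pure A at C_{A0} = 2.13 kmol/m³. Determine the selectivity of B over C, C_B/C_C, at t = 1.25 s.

0.455

Solving the coupled first-order balances gives C_B(t) = [k₁/(k₂−k₁)]·C_{A0}·(e^(−k₁t) − e^(−k₂t)).
e^(−k₁t) = e^(−0.0444×1.25) = e^(−0.05550) = 0.9460; e^(−k₂t) = e^(−3.000) = 0.04979.
C_B = 0.0444×2.13/(2.40−0.0444) × (0.9460−0.04979) = 0.04015×0.8962 = 0.03598 kmol/m³.
C_A = C_{A0}e^(−k₁t) = 2.015 kmol/m³, so C_C = C_{A0}−C_A−C_B = 0.07901 kmol/m³; C_B/C_C = 0.455.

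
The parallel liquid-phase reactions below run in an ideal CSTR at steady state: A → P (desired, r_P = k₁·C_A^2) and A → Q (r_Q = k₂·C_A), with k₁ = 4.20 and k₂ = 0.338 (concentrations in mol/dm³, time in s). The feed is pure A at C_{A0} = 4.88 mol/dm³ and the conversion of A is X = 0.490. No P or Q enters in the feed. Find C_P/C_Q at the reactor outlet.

30.9

Exit C_A = C_{A0}(1−X) = 4.88×0.510 = 2.489 mol/dm³.
In a CSTR the entire volume is at exit conditions, so r_P = 4.20×2.489^2 = 26.02 and r_Q = 0.338×2.489 = 0.8412.
Overall selectivity = C_P/C_Q = r_Pτ/(r_Qτ) = r_P/r_Q = 30.9.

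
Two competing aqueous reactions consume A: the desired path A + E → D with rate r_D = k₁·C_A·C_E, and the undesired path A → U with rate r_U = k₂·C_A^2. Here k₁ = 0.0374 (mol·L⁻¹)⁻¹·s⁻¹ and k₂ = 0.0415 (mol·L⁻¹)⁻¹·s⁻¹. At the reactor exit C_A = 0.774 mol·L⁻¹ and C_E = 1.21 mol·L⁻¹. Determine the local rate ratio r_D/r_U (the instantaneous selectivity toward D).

S_{D/U} = r_D/r_U = (k₁·C_A·C_E)/(k₂·C_A^2) = (k₁/k₂)·C_A⁻¹·C_E.
= (0.0374×0.7740×1.210) / (0.0415×0.7740^2) = 0.03503/0.02486 = 1.41.
The undesired path is higher order in A, so low C_A (CSTR or dilute feed) favours D.

1.41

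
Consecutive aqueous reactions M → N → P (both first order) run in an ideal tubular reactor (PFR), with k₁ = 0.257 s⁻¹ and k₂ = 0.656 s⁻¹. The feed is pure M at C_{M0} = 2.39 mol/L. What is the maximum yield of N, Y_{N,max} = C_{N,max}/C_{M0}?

Evaluating C_N at τ_opt = ln(k₂/k₁)/(k₂−k₁) gives C_{N,max}/C_{M0} = (k₁/k₂)^[k₂/(k₂−k₁)].
= (0.257/0.656)^(0.656/(0.656−0.257)) = (0.3918)^(1.644) = 0.2142.

0.214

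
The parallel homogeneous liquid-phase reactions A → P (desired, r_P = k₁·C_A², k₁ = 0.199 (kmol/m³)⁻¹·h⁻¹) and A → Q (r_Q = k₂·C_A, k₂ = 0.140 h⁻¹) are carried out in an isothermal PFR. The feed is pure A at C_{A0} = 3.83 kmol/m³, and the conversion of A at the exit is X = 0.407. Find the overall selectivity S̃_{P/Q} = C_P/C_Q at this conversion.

C_A = C_{A0}(1−X) = 2.271 kmol/m³.
Along a PFR/batch, dC_Q/dC_A = −r_Q/(r_P+r_Q) = −k₂/(k₂+k₁·C_A).
Integrating from C_{A0} to C_A: C_Q = (0.140/0.199)·ln[(0.140+0.199·3.83)/(0.140+0.199·2.27)] = 0.7035·ln(0.9022/0.5920) = 0.2964 kmol/m³.
Then C_P = (C_{A0}−C_A) − C_Q = 1.559 − 0.2964 = 1.262 kmol/m³.
S̃_{P/Q} = C_P/C_Q = 1.262/0.2964 = 4.26.

4.26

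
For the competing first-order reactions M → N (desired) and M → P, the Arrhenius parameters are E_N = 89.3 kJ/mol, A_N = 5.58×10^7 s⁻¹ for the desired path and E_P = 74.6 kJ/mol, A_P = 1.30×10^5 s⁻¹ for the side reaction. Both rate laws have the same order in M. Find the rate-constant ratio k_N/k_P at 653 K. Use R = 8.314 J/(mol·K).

28.6

Since both paths have the same order in M, the concentration cancels and S_{N/P} = k_N/k_P = (A_N/A_P)·exp[(E_P−E_N)/(RT)].
(E_P−E_N)/(RT) = (74.6−89.3)×10³/(8.314×653) = -14700/5429 = -2.708.
k_N/k_P = (5.58×10^7/1.30×10^5)·exp(-2.708) = 429.2 × 0.06669 = 28.6.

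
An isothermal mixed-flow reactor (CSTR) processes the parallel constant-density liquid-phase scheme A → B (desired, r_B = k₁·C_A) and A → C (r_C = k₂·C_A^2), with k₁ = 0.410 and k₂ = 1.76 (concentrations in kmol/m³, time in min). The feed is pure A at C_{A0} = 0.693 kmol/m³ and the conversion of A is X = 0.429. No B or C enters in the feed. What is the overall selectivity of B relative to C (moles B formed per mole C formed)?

0.589

Exit C_A = C_{A0}(1−X) = 0.693×0.571 = 0.3957 kmol/m³.
A CSTR operates uniformly at the exit composition, giving r_B = 0.1622 and r_C = 0.2756 (each k·C_A^n at C_A = 0.3957).
Overall selectivity = C_B/C_C = r_Bτ/(r_Cτ) = r_B/r_C = 0.589.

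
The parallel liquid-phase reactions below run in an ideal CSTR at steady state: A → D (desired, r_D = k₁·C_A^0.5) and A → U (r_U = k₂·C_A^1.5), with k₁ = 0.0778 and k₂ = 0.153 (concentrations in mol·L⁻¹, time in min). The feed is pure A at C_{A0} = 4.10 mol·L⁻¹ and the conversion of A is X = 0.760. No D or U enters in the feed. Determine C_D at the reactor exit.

1.06 mol·L⁻¹

Exit C_A = C_{A0}(1−X) = 4.10×0.240 = 0.9840 mol·L⁻¹.
In a CSTR the entire volume is at exit conditions, so r_D = 0.0778×0.9840^0.5 = 0.07718 and r_U = 0.153×0.9840^1.5 = 0.1493.
Fraction of consumed A going to D: r_D/(r_D+r_U) = 0.3407.
C_D = 0.3407·C_{A0}·X = 0.3407×4.10×0.760 = 1.06 mol·L⁻¹.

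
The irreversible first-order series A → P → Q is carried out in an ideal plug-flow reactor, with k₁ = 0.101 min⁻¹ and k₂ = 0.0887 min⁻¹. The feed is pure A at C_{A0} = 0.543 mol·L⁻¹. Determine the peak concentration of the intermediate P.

0.213 mol·L⁻¹

At the optimum, C_{P,max}/C_{A0} = (k₁/k₂)^[k₂/(k₂−k₁)].
= (0.101/0.0887)^(0.0887/(0.0887−0.101)) = (1.139)^(-7.211) = 0.3920.
C_{P,max} = 0.3920×0.543 = 0.213 mol·L⁻¹.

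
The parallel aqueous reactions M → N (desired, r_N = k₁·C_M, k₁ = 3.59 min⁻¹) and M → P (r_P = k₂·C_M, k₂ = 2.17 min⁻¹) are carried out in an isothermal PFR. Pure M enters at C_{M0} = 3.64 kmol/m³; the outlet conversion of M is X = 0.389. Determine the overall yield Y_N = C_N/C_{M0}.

C_M = C_{M0}(1−X) = 2.224 kmol/m³.
Both paths are first order in M, so the instantaneous fraction to N is constant: dC_N/d(−C_M) = k₁/(k₁+k₂) = 0.6233.
C_N = 0.6233·(C_{M0}−C_M) = 0.6233×1.416 = 0.883 kmol/m³.
Y_N = C_N/C_{M0} = 0.8825/3.64 = 0.242.

0.242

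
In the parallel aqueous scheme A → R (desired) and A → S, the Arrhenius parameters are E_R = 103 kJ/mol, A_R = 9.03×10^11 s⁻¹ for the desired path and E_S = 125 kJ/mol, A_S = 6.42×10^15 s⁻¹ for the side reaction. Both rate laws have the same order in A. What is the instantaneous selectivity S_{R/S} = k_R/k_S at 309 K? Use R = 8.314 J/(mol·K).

0.737

Since both paths have the same order in A, the concentration cancels and S_{R/S} = k_R/k_S = (A_R/A_S)·exp[(E_S−E_R)/(RT)].
(E_S−E_R)/(RT) = (125−103)×10³/(8.314×309) = 22000/2569 = 8.564.
k_R/k_S = (9.03×10^11/6.42×10^15)·exp(8.564) = 1.407×10^-4 × 5237 = 0.737.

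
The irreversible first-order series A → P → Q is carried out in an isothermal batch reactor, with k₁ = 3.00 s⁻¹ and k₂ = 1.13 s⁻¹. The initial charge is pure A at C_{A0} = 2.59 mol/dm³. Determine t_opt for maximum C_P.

0.522 s

For first-order series the maximum of C_P occurs at t_opt = ln(k₂/k₁)/(k₂−k₁).
= ln(1.13/3.00)/(1.13−3.00) = ln(0.3767)/-1.870 = -0.9764/-1.870 = 0.522 s.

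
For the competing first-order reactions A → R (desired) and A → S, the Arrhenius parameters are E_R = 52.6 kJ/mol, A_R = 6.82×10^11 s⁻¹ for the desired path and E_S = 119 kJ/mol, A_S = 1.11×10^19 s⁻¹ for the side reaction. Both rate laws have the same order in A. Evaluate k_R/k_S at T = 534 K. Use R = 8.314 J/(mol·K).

With equal orders, S_{R/S} = k_R/k_S = (A_R/A_S)·exp[(E_S−E_R)/(RT)].
(E_S−E_R)/(RT) = (119−52.6)×10³/(8.314×534) = 66400/4440 = 14.96.
k_R/k_S = (6.82×10^11/1.11×10^19)·exp(14.96) = 6.144×10^-8 × 3.128×10^6 = 0.192.
Since E_R < E_S, lowering the temperature improves selectivity toward R.

0.192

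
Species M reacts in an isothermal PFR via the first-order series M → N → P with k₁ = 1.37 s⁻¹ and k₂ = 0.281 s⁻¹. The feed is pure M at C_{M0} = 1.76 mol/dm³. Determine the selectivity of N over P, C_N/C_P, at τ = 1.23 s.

4.17

Solving the coupled first-order balances gives C_N(τ) = [k₁/(k₂−k₁)]·C_{M0}·(e^(−k₁τ) − e^(−k₂τ)).
e^(−k₁τ) = e^(−1.37×1.23) = e^(−1.685) = 0.1854; e^(−k₂τ) = e^(−0.3456) = 0.7078.
C_N = 1.37×1.76/(0.281−1.37) × (0.1854−0.7078) = (-2.214)×(-0.5223) = 1.157 mol/dm³.
C_M = C_{M0}e^(−k₁τ) = 0.3263 mol/dm³, so C_P = C_{M0}−C_M−C_N = 0.2771 mol/dm³; C_N/C_P = 4.17.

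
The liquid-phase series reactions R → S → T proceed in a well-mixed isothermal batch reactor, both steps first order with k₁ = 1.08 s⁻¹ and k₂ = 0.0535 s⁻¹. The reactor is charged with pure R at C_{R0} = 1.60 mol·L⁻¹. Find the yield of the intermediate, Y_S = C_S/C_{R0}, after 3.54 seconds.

Solving the coupled first-order balances gives C_S(t) = [k₁/(k₂−k₁)]·C_{R0}·(e^(−k₁t) − e^(−k₂t)).
e^(−k₁t) = e^(−1.08×3.54) = e^(−3.823) = 0.02186; e^(−k₂t) = e^(−0.1894) = 0.8275.
C_S = 1.08×1.60/(0.0535−1.08) × (0.02186−0.8275) = (-1.683)×(-0.8056) = 1.356 mol·L⁻¹.
Y_S = C_S/C_{R0} = 1.356/1.60 = 0.848.

0.848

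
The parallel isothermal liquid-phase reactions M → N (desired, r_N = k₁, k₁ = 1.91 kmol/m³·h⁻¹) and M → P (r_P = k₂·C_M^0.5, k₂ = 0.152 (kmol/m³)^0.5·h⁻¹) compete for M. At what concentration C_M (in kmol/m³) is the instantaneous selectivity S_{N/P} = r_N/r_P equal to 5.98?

4.42 kmol/m³

S_{N/P} = (k₁/k₂)·C_M^-0.5 ⇒ C_M = (S·k₂/k₁)^(-2).
= (5.98×0.152/1.91)^(-2) = (0.4759)^(-2) = 4.42 kmol/m³.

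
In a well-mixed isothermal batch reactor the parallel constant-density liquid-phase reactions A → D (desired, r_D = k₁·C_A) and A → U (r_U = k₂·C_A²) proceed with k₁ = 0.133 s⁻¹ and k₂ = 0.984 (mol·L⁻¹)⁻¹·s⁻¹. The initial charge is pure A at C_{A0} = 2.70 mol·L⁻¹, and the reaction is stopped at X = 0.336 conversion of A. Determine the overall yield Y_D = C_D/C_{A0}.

C_A = C_{A0}(1−X) = 1.793 mol·L⁻¹.
Along a PFR/batch, dC_D/dC_A = −r_D/(r_D+r_U) = −k₁/(k₁+k₂·C_A).
Integrating from C_{A0} to C_A: C_D = (0.133/0.984)·ln[(0.133+0.984·2.70)/(0.133+0.984·1.79)] = 0.1352·ln(2.790/1.897) = 0.05212 mol·L⁻¹.
Y_D = C_D/C_{A0} = 0.05212/2.70 = 0.0193.

0.0193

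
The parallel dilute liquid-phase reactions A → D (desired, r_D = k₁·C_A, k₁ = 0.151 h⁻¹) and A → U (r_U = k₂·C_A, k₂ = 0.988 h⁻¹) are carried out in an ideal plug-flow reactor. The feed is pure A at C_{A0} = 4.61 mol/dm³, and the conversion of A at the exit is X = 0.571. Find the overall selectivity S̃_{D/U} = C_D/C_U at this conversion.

0.153

C_A = C_{A0}(1−X) = 1.978 mol/dm³.
Both paths are first order in A, so the instantaneous fraction to D is constant: dC_D/d(−C_A) = k₁/(k₁+k₂) = 0.1326.
C_D = 0.1326·(C_{A0}−C_A) = 0.1326×2.632 = 0.349 mol/dm³.
C_U = (C_{A0}−C_A)−C_D = 2.283 mol/dm³; S̃_{D/U} = 0.3490/2.283 = 0.153.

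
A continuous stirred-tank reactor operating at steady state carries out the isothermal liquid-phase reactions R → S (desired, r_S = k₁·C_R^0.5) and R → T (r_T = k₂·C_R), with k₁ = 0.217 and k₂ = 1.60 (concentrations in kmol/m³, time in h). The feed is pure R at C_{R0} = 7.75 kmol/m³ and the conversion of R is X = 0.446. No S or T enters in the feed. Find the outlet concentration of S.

Exit C_R = C_{R0}(1−X) = 7.75×0.554 = 4.294 kmol/m³.
A CSTR operates uniformly at the exit composition, giving r_S = 0.4496 and r_T = 6.870 (each k·C_R^n at C_R = 4.294).
Fraction of consumed R going to S: r_S/(r_S+r_T) = 0.06143.
C_S = 0.06143·C_{R0}·X = 0.06143×7.75×0.446 = 0.212 kmol/m³.

0.212 kmol/m³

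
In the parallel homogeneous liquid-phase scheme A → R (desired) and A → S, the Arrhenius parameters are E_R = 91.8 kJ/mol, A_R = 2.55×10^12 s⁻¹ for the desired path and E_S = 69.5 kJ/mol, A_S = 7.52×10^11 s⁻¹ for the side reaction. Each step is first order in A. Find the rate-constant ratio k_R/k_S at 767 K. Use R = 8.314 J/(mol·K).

k_R/k_S = (A_R/A_S)·exp[−(E_R−E_S)/(RT)] = (A_R/A_S)·exp[(E_S−E_R)/(RT)].
(E_S−E_R)/(RT) = (69.5−91.8)×10³/(8.314×767) = -22300/6377 = -3.497.
k_R/k_S = (2.55×10^12/7.52×10^11)·exp(-3.497) = 3.391 × 0.03029 = 0.103.

0.103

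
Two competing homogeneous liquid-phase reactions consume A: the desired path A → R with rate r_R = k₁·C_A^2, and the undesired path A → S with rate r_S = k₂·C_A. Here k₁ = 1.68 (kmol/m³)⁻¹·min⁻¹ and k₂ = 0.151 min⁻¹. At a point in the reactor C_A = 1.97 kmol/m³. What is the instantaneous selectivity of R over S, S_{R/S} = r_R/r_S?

21.9

S_{R/S} = r_R/r_S = (k₁·C_A^2)/(k₂·C_A) = (k₁/k₂)·C_A.
= (1.68×1.970^2) / (0.151×1.970) = 6.520/0.2975 = 21.9.
Since the desired path is higher order in A, keeping C_A high (PFR or concentrated feed) favours R.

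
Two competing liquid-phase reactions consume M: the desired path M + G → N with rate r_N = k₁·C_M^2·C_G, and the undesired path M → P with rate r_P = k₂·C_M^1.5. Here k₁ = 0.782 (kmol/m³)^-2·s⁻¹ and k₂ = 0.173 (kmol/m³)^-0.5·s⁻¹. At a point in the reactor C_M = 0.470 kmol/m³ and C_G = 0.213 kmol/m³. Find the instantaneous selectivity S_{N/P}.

0.660

S_{N/P} = r_N/r_P = (k₁·C_M^2·C_G)/(k₂·C_M^1.5) = (k₁/k₂)·C_M^0.5·C_G.
= (0.782×0.4700^2×0.2130) / (0.173×0.4700^1.5) = 0.03679/0.05574 = 0.660.
Since the desired path is higher order in M, keeping C_M high (PFR or concentrated feed) favours N.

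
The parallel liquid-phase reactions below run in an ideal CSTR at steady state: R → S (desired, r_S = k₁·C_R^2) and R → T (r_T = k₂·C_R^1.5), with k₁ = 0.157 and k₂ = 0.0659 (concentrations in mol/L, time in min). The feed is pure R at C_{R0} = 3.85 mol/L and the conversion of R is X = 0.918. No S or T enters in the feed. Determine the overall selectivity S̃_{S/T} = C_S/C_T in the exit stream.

Exit C_R = C_{R0}(1−X) = 3.85×0.0820 = 0.3157 mol/L.
A CSTR operates uniformly at the exit composition, giving r_S = 0.01565 and r_T = 0.01169 (each k·C_R^n at C_R = 0.3157).
Overall selectivity = C_S/C_T = r_Sτ/(r_Tτ) = r_S/r_T = 1.34.

1.34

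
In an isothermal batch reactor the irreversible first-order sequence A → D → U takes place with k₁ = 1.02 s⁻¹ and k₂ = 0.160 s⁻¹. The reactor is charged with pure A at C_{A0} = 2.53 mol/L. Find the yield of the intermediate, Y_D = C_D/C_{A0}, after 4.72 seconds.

0.548

The intermediate concentration in a first-order A→B→C sequence is C_D = k₁C_{A0}(e^(−k₁t) − e^(−k₂t))/(k₂−k₁).
e^(−k₁t) = e^(−1.02×4.72) = e^(−4.814) = 0.008112; e^(−k₂t) = e^(−0.7552) = 0.4699.
C_D = 1.02×2.53/(0.160−1.02) × (0.008112−0.4699) = (-3.001)×(-0.4618) = 1.386 mol/L.
Y_D = C_D/C_{A0} = 1.386/2.53 = 0.548.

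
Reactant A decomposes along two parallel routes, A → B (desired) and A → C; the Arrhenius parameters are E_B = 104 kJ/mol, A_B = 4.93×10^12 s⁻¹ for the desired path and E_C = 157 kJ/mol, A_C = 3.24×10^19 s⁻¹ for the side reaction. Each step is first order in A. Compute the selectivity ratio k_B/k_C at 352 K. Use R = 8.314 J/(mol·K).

With equal orders, S_{B/C} = k_B/k_C = (A_B/A_C)·exp[(E_C−E_B)/(RT)].
(E_C−E_B)/(RT) = (157−104)×10³/(8.314×352) = 53000/2927 = 18.11.
k_B/k_C = (4.93×10^12/3.24×10^19)·exp(18.11) = 1.522×10^-7 × 7.331×10^7 = 11.2.
Since E_B < E_C, lowering the temperature improves selectivity toward B.

11.2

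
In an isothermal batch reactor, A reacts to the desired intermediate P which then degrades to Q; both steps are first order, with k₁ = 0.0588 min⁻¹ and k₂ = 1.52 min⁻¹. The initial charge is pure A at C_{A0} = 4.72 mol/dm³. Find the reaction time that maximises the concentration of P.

2.23 min

The intermediate peaks when r₁ = r₂, i.e. k₁e^(−k₁t) = k₂e^(−k₂t), giving t_opt = ln(k₂/k₁)/(k₂−k₁).
= ln(1.52/0.0588)/(1.52−0.0588) = ln(25.85)/1.461 = 3.252/1.461 = 2.23 min.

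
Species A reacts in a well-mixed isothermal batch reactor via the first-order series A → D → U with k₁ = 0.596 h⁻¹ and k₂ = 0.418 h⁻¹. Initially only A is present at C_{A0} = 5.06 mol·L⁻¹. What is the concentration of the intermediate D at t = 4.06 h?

1.60 mol·L⁻¹

For first-order series with pure A initially, C_D(t) = k₁C_{A0}/(k₂−k₁)·(e^(−k₁t) − e^(−k₂t)).
e^(−k₁t) = e^(−0.596×4.06) = e^(−2.420) = 0.08894; e^(−k₂t) = e^(−1.697) = 0.1832.
C_D = 0.596×5.06/(0.418−0.596) × (0.08894−0.1832) = (-16.94)×(-0.09427) = 1.597 mol·L⁻¹.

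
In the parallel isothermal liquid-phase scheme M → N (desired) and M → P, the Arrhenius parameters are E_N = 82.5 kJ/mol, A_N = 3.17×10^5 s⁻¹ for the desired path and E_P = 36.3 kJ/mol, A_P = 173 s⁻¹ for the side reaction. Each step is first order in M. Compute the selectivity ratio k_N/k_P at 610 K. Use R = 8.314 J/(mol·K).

0.203

With equal orders, S_{N/P} = k_N/k_P = (A_N/A_P)·exp[(E_P−E_N)/(RT)].
(E_P−E_N)/(RT) = (36.3−82.5)×10³/(8.314×610) = -46200/5072 = -9.110.
k_N/k_P = (3.17×10^5/173)·exp(-9.110) = 1832 × 1.106×10^-4 = 0.203.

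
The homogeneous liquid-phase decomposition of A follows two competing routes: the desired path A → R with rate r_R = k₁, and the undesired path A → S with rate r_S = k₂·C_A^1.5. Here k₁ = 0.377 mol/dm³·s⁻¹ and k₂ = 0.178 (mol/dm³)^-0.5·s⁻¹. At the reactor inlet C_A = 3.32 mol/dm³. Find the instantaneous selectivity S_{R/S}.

0.350

S_{R/S} = r_R/r_S = (k₁)/(k₂·C_A^1.5) = (k₁/k₂)·C_A^-1.5.
= (0.377) / (0.178×3.320^1.5) = 0.3770/1.077 = 0.350.
The undesired path is higher order in A, so low C_A (CSTR or dilute feed) favours R.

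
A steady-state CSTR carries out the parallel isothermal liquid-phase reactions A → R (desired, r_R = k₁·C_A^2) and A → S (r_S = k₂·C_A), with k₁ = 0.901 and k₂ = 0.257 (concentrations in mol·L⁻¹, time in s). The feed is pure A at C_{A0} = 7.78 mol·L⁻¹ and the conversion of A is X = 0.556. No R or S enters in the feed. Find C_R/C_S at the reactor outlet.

12.1

Exit C_A = C_{A0}(1−X) = 7.78×0.444 = 3.454 mol·L⁻¹.
A CSTR operates uniformly at the exit composition, giving r_R = 10.75 and r_S = 0.8878 (each k·C_A^n at C_A = 3.454).
Overall selectivity = C_R/C_S = r_Rτ/(r_Sτ) = r_R/r_S = 12.1.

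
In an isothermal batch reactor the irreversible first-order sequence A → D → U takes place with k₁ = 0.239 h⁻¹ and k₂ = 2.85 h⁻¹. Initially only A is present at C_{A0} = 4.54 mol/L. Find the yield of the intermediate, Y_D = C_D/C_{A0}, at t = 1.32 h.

0.0646

For first-order series with pure A initially, C_D(t) = k₁C_{A0}/(k₂−k₁)·(e^(−k₁t) − e^(−k₂t)).
e^(−k₁t) = e^(−0.239×1.32) = e^(−0.3155) = 0.7294; e^(−k₂t) = e^(−3.762) = 0.02324.
C_D = 0.239×4.54/(2.85−0.239) × (0.7294−0.02324) = 0.4156×0.7062 = 0.2935 mol/L.
Y_D = C_D/C_{A0} = 0.2935/4.54 = 0.0646.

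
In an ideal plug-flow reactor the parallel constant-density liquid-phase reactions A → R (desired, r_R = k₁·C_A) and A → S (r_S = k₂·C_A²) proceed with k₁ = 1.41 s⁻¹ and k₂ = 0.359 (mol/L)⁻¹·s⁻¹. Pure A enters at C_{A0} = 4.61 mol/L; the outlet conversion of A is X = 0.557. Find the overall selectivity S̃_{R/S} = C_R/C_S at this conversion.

C_A = C_{A0}(1−X) = 2.042 mol/L.
Along a PFR/batch, dC_R/dC_A = −r_R/(r_R+r_S) = −k₁/(k₁+k₂·C_A).
Integrating from C_{A0} to C_A: C_R = (1.41/0.359)·ln[(1.41+0.359·4.61)/(1.41+0.359·2.04)] = 3.928·ln(3.065/2.143) = 1.405 mol/L.
C_S = (C_{A0}−C_A)−C_R = 1.163 mol/L; S̃_{R/S} = 1.405/1.163 = 1.21.

1.21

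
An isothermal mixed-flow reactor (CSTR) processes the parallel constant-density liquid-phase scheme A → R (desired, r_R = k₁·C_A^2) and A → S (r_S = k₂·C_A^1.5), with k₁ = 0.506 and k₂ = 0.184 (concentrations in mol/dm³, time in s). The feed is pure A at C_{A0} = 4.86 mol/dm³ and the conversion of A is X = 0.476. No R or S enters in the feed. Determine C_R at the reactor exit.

1.88 mol/dm³

Exit C_A = C_{A0}(1−X) = 4.86×0.524 = 2.547 mol/dm³.
A CSTR operates uniformly at the exit composition, giving r_R = 3.282 and r_S = 0.7478 (each k·C_A^n at C_A = 2.547).
Fraction of consumed A going to R: r_R/(r_R+r_S) = 0.8144.
C_R = 0.8144·C_{A0}·X = 0.8144×4.86×0.476 = 1.88 mol/dm³.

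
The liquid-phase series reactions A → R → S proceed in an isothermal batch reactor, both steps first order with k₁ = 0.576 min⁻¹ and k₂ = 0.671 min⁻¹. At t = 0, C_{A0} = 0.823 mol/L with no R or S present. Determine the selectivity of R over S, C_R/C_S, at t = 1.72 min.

Solving the coupled first-order balances gives C_R(t) = [k₁/(k₂−k₁)]·C_{A0}·(e^(−k₁t) − e^(−k₂t)).
e^(−k₁t) = e^(−0.576×1.72) = e^(−0.9907) = 0.3713; e^(−k₂t) = e^(−1.154) = 0.3153.
C_R = 0.576×0.823/(0.671−0.576) × (0.3713−0.3153) = 4.990×0.05597 = 0.2793 mol/L.
C_A = C_{A0}e^(−k₁t) = 0.3056 mol/L, so C_S = C_{A0}−C_A−C_R = 0.2381 mol/L; C_R/C_S = 1.17.

1.17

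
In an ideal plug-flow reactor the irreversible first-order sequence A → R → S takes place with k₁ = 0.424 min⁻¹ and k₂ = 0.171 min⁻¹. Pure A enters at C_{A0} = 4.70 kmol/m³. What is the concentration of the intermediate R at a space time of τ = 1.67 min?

The intermediate concentration in a first-order A→B→C sequence is C_R = k₁C_{A0}(e^(−k₁τ) − e^(−k₂τ))/(k₂−k₁).
e^(−k₁τ) = e^(−0.424×1.67) = e^(−0.7081) = 0.4926; e^(−k₂τ) = e^(−0.2856) = 0.7516.
C_R = 0.424×4.70/(0.171−0.424) × (0.4926−0.7516) = (-7.877)×(-0.2590) = 2.040 kmol/m³.

2.04 kmol/m³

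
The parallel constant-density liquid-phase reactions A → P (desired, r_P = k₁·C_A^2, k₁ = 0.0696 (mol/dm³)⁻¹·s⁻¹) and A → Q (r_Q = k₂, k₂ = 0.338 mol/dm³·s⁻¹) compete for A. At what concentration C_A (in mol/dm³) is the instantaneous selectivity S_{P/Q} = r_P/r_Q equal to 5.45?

5.14 mol/dm³

S_{P/Q} = (k₁/k₂)·C_A^2 ⇒ C_A = (S·k₂/k₁)^(0.5).
= (5.45×0.338/0.0696)^(0.5) = (26.47)^(0.5) = 5.14 mol/dm³.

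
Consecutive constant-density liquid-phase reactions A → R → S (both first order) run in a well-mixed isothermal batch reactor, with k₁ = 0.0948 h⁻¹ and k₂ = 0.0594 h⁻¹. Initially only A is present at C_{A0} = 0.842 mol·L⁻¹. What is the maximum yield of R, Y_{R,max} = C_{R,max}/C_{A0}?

0.456

Evaluating C_R at t_opt = ln(k₂/k₁)/(k₂−k₁) gives C_{R,max}/C_{A0} = (k₁/k₂)^[k₂/(k₂−k₁)].
= (0.0948/0.0594)^(0.0594/(0.0594−0.0948)) = (1.596)^(-1.678) = 0.4564.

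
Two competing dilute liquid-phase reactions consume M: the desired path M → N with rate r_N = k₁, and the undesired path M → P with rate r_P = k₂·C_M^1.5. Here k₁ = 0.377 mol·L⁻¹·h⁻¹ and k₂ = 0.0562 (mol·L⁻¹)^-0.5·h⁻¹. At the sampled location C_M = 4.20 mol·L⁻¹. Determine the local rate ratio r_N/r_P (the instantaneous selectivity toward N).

S_{N/P} = r_N/r_P = (k₁)/(k₂·C_M^1.5) = (k₁/k₂)·C_M^-1.5.
= (0.377) / (0.0562×4.200^1.5) = 0.3770/0.4837 = 0.779.

0.779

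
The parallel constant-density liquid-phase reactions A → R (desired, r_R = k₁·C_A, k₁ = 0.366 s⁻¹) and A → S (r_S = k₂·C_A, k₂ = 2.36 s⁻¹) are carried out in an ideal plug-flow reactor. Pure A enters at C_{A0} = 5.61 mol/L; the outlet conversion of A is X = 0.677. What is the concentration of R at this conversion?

C_A = C_{A0}(1−X) = 1.812 mol/L.
Both paths are first order in A, so the instantaneous fraction to R is constant: dC_R/d(−C_A) = k₁/(k₁+k₂) = 0.1343.
C_R = 0.1343·(C_{A0}−C_A) = 0.1343×3.798 = 0.510 mol/L.

0.510 mol/L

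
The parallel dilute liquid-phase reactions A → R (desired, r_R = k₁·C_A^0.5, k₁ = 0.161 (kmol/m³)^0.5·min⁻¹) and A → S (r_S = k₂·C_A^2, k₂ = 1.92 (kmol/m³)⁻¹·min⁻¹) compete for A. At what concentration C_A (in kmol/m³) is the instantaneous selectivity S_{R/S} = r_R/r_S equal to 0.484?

S_{R/S} = (k₁/k₂)·C_A^-1.5 ⇒ C_A = (S·k₂/k₁)^(1/(-1.5)).
= (0.484×1.92/0.161)^(-0.6667) = (5.772)^(-0.6667) = 0.311 kmol/m³.

0.311 kmol/m³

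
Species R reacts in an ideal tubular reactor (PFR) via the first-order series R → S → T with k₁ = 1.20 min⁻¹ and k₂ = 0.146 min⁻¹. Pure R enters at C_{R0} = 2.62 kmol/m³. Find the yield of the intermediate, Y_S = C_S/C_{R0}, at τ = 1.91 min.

For first-order series with pure R initially, C_S(τ) = k₁C_{R0}/(k₂−k₁)·(e^(−k₁τ) − e^(−k₂τ)).
e^(−k₁τ) = e^(−1.20×1.91) = e^(−2.292) = 0.1011; e^(−k₂τ) = e^(−0.2789) = 0.7566.
C_S = 1.20×2.62/(0.146−1.20) × (0.1011−0.7566) = (-2.983)×(-0.6556) = 1.956 kmol/m³.
Y_S = C_S/C_{R0} = 1.956/2.62 = 0.746.

0.746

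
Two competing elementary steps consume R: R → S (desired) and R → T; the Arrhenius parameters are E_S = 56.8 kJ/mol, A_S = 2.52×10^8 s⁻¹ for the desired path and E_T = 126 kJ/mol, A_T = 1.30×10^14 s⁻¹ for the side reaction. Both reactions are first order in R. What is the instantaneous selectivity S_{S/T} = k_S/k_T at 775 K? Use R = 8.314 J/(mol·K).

0.0895

k_S/k_T = (A_S/A_T)·exp[−(E_S−E_T)/(RT)] = (A_S/A_T)·exp[(E_T−E_S)/(RT)].
(E_T−E_S)/(RT) = (126−56.8)×10³/(8.314×775) = 69200/6443 = 10.74.
k_S/k_T = (2.52×10^8/1.30×10^14)·exp(10.74) = 1.938×10^-6 × 46155 = 0.0895.
Since E_S < E_T, lowering the temperature improves selectivity toward S.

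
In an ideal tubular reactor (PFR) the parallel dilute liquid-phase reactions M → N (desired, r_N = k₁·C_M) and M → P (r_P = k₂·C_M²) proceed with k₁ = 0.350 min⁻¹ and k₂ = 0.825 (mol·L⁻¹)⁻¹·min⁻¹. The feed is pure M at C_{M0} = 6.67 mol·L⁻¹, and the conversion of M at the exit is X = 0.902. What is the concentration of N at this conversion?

0.799 mol·L⁻¹

C_M = C_{M0}(1−X) = 0.6537 mol·L⁻¹.
Along a PFR/batch, dC_N/dC_M = −r_N/(r_N+r_P) = −k₁/(k₁+k₂·C_M).
Integrating from C_{M0} to C_M: C_N = (0.350/0.825)·ln[(0.350+0.825·6.67)/(0.350+0.825·0.654)] = 0.4242·ln(5.853/0.8893) = 0.7994 mol·L⁻¹.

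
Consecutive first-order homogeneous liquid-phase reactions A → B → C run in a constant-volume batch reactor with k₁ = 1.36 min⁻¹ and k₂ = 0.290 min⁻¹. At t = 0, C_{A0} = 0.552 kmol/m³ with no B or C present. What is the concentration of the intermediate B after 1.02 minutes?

The intermediate concentration in a first-order A→B→C sequence is C_B = k₁C_{A0}(e^(−k₁t) − e^(−k₂t))/(k₂−k₁).
e^(−k₁t) = e^(−1.36×1.02) = e^(−1.387) = 0.2498; e^(−k₂t) = e^(−0.2958) = 0.7439.
C_B = 1.36×0.552/(0.290−1.36) × (0.2498−0.7439) = (-0.7016)×(-0.4942) = 0.3467 kmol/m³.

0.347 kmol/m³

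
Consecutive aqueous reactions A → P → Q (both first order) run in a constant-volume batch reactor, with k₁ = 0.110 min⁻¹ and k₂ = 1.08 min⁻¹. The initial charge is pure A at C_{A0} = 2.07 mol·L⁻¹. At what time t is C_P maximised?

For first-order series the maximum of C_P occurs at t_opt = ln(k₂/k₁)/(k₂−k₁).
= ln(1.08/0.110)/(1.08−0.110) = ln(9.818)/0.9700 = 2.284/0.9700 = 2.35 min.

2.35 min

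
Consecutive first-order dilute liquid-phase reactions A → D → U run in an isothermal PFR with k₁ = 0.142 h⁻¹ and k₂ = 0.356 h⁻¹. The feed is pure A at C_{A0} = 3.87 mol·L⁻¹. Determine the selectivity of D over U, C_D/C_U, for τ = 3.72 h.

1.10

Solving the coupled first-order balances gives C_D(τ) = [k₁/(k₂−k₁)]·C_{A0}·(e^(−k₁τ) − e^(−k₂τ)).
e^(−k₁τ) = e^(−0.142×3.72) = e^(−0.5282) = 0.5896; e^(−k₂τ) = e^(−1.324) = 0.2660.
C_D = 0.142×3.87/(0.356−0.142) × (0.5896−0.2660) = 2.568×0.3237 = 0.8311 mol·L⁻¹.
C_A = C_{A0}e^(−k₁τ) = 2.282 mol·L⁻¹, so C_U = C_{A0}−C_A−C_D = 0.7570 mol·L⁻¹; C_D/C_U = 1.10.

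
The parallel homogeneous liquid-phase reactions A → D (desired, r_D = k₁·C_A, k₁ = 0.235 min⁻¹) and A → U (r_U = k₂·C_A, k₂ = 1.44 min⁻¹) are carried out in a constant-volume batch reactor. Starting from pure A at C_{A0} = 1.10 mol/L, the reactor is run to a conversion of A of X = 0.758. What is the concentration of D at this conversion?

0.117 mol/L

C_A = C_{A0}(1−X) = 0.2662 mol/L.
Both paths are first order in A, so the instantaneous fraction to D is constant: dC_D/d(−C_A) = k₁/(k₁+k₂) = 0.1403.
C_D = 0.1403·(C_{A0}−C_A) = 0.1403×0.8338 = 0.117 mol/L.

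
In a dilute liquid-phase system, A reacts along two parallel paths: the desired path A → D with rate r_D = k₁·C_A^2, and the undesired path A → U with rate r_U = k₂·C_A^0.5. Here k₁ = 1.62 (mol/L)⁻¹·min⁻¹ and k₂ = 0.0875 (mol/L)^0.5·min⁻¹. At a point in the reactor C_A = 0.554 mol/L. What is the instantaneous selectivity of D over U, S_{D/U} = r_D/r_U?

7.63

S_{D/U} = r_D/r_U = (k₁·C_A^2)/(k₂·C_A^0.5) = (k₁/k₂)·C_A^1.5.
= (1.62×0.5540^2) / (0.0875×0.5540^0.5) = 0.4972/0.06513 = 7.63.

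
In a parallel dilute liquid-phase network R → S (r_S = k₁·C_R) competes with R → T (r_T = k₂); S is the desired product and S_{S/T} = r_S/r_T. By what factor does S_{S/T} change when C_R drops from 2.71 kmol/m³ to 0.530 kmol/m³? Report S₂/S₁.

0.196

S_{S/T} = (k₁/k₂)·C_R, so S₂/S₁ = (C_{R,2}/C_{R,1}).
= 0.530/2.71 = 0.196.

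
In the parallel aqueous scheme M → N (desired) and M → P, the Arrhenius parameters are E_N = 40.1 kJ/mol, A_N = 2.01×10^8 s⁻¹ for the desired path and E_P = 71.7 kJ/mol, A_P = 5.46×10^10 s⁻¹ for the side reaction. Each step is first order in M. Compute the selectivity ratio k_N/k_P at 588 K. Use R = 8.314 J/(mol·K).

Since both paths have the same order in M, the concentration cancels and S_{N/P} = k_N/k_P = (A_N/A_P)·exp[(E_P−E_N)/(RT)].
(E_P−E_N)/(RT) = (71.7−40.1)×10³/(8.314×588) = 31600/4889 = 6.464.
k_N/k_P = (2.01×10^8/5.46×10^10)·exp(6.464) = 0.003681 × 641.6 = 2.36.
Since E_N < E_P, lowering the temperature improves selectivity toward N.

2.36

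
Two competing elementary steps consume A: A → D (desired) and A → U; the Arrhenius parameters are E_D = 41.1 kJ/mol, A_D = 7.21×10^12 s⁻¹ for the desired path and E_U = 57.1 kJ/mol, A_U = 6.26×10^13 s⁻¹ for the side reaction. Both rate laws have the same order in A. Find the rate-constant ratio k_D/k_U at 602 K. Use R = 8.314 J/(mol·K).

2.82

Since both paths have the same order in A, the concentration cancels and S_{D/U} = k_D/k_U = (A_D/A_U)·exp[(E_U−E_D)/(RT)].
(E_U−E_D)/(RT) = (57.1−41.1)×10³/(8.314×602) = 16000/5005 = 3.197.
k_D/k_U = (7.21×10^12/6.26×10^13)·exp(3.197) = 0.1152 × 24.45 = 2.82.
Since E_D < E_U, lowering the temperature improves selectivity toward D.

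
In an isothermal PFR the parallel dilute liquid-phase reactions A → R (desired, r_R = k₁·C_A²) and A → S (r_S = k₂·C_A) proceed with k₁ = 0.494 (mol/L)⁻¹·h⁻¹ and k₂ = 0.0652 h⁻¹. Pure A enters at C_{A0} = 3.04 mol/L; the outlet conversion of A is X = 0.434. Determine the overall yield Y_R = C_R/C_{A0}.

C_A = C_{A0}(1−X) = 1.721 mol/L.
Along a PFR/batch, dC_S/dC_A = −r_S/(r_R+r_S) = −k₂/(k₂+k₁·C_A).
Integrating from C_{A0} to C_A: C_S = (0.0652/0.494)·ln[(0.0652+0.494·3.04)/(0.0652+0.494·1.72)] = 0.1320·ln(1.567/0.9152) = 0.07097 mol/L.
Then C_R = (C_{A0}−C_A) − C_S = 1.319 − 0.07097 = 1.248 mol/L.
Y_R = C_R/C_{A0} = 1.248/3.04 = 0.411.

0.411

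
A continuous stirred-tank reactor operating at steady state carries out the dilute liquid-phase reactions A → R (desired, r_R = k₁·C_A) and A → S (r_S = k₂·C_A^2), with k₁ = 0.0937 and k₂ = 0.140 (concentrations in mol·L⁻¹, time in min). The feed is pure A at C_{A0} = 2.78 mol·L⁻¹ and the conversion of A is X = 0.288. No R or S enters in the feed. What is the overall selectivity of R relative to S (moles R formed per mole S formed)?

0.338

Exit C_A = C_{A0}(1−X) = 2.78×0.712 = 1.979 mol·L⁻¹.
A CSTR operates uniformly at the exit composition, giving r_R = 0.1855 and r_S = 0.5485 (each k·C_A^n at C_A = 1.979).
Overall selectivity = C_R/C_S = r_Rτ/(r_Sτ) = r_R/r_S = 0.338.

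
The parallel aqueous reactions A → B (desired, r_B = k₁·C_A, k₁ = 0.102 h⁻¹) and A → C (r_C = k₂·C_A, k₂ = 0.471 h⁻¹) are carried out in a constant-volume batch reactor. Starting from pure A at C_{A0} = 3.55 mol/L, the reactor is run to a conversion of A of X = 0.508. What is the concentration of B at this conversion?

0.321 mol/L

C_A = C_{A0}(1−X) = 1.747 mol/L.
Both paths are first order in A, so the instantaneous fraction to B is constant: dC_B/d(−C_A) = k₁/(k₁+k₂) = 0.1780.
C_B = 0.1780·(C_{A0}−C_A) = 0.1780×1.803 = 0.321 mol/L.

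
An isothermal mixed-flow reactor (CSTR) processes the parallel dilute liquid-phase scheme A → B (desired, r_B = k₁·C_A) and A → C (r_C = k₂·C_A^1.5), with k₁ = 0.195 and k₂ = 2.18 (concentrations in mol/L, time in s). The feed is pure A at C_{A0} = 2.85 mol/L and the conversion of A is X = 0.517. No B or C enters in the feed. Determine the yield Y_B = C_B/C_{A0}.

0.0366

Exit C_A = C_{A0}(1−X) = 2.85×0.483 = 1.377 mol/L.
A CSTR operates uniformly at the exit composition, giving r_B = 0.2684 and r_C = 3.521 (each k·C_A^n at C_A = 1.377).
Fraction of consumed A going to B: r_B/(r_B+r_C) = 0.07084.
C_B = 0.07084·C_{A0}·X = 0.07084×2.85×0.517 = 0.104 mol/L; Y_B = C_B/C_{A0} = 0.0366.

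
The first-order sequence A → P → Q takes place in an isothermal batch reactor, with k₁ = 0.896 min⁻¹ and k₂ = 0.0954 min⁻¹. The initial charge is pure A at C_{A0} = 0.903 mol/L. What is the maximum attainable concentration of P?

At the optimum, C_{P,max}/C_{A0} = (k₁/k₂)^[k₂/(k₂−k₁)].
= (0.896/0.0954)^(0.0954/(0.0954−0.896)) = (9.392)^(-0.1192) = 0.7657.
C_{P,max} = 0.7657×0.903 = 0.691 mol/L.

0.691 mol/L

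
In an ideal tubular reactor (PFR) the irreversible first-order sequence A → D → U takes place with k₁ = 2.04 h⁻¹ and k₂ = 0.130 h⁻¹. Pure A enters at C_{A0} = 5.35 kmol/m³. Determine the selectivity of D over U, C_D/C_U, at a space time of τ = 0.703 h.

The intermediate concentration in a first-order A→B→C sequence is C_D = k₁C_{A0}(e^(−k₁τ) − e^(−k₂τ))/(k₂−k₁).
e^(−k₁τ) = e^(−2.04×0.703) = e^(−1.434) = 0.2383; e^(−k₂τ) = e^(−0.09139) = 0.9127.
C_D = 2.04×5.35/(0.130−2.04) × (0.2383−0.9127) = (-5.714)×(-0.6743) = 3.853 kmol/m³.
C_A = C_{A0}e^(−k₁τ) = 1.275 kmol/m³, so C_U = C_{A0}−C_A−C_D = 0.2217 kmol/m³; C_D/C_U = 17.4.

17.4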